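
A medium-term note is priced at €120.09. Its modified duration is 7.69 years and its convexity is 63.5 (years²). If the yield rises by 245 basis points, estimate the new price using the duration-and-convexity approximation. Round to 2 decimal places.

Duration effect: -D_mod·Δy = -7.69 × (+0.0245) = -0.188405
Convexity effect: ½·C·(Δy)² = 0.5 × 63.5 × (0.0245)² = +0.0190579375
ΔP/P ≈ -0.188405 + 0.0190579375 = -0.1693470625
New price ≈ 120.09 × (1 - 0.1693470625) = 99.753111264375.

€99.75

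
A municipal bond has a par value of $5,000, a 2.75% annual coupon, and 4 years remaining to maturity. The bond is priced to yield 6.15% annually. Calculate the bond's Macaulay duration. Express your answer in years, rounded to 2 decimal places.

Periodic yield y = 0.0615. Discount each cash flow and weight by its year:
  t   CF        PV=CF/(1+0.0615)^t    t·PV
  1       137.50       129.5337       129.5337
  2       137.50       122.0289       244.0578
  3       137.50       114.9589       344.8768
  4     5,137.50     4,046.4282    16,185.7129
  Σ                  4,412.9497    16,904.1811
Price P = Σ PV = 4,412.9497.
Macaulay duration = Σ(t·PV) / P = 16,904.1811 / 4,412.9497 = 3.83059 years.

3.83 years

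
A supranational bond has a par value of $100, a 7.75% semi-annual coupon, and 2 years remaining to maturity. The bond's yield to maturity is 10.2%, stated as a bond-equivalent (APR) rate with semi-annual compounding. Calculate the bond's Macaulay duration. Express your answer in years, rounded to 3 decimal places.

Periodic yield y = 0.051. Discount each cash flow and weight by its period:
  t   CF        PV=CF/(1+0.051)^t    t·PV
  1        3.875         3.6870         3.6870
  2        3.875         3.5081         7.0161
  3        3.875         3.3378        10.0135
  4      103.875        85.1334       340.5338
  Σ                     95.6663       361.2503
Price P = Σ PV = 95.6663.
Macaulay duration = Σ(t·PV) / P = 361.2503 / 95.6663 = 3.77615 half-year periods.
In years: 3.77615 / 2 = 1.88808 years.

1.888 years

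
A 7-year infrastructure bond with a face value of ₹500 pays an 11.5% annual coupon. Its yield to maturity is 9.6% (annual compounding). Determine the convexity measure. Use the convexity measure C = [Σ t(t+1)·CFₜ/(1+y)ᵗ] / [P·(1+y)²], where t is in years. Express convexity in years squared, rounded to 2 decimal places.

31.41

With y = 0.096:
  t   CF        PV=CF/(1+0.096)^t    t·PV        t(t+1)·PV
  1        57.50        52.4635        52.4635         104.9270
  2        57.50        47.8682        95.7363         287.2090
  3        57.50        43.6753       131.0260         524.1039
  4        57.50        39.8498       159.3990         796.9950
  5        57.50        36.3593       181.7963       1,090.7779
  6        57.50        33.1745       199.0471       1,393.3294
  7       557.50       293.4749     2,054.3244      16,434.5955
  Σ                    546.8654     2,873.7926      20,631.9378
P = 546.8654.
Convexity = Σ t(t+1)·PV / [P·(1+y)²] = 20,631.9378 / (546.8654 × 1.201216) = 31.40787.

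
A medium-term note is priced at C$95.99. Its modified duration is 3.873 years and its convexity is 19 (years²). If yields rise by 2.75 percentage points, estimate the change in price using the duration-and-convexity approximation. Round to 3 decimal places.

Duration effect: -D_mod·Δy = -3.873 × (+0.0275) = -0.1065075
Convexity effect: ½·C·(Δy)² = 0.5 × 19 × (0.0275)² = +0.007184375
ΔP/P ≈ -0.1065075 + 0.007184375 = -0.099323125
ΔP ≈ 95.99 × (-0.099323125) = -9.53402676875.

-C$9.534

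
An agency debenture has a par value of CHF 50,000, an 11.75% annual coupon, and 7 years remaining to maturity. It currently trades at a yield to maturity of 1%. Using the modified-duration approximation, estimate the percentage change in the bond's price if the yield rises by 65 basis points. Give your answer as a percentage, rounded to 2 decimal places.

Periodic yield y = 0.01. Modified duration first:
  t   CF        PV=CF/(1+0.01)^t    t·PV
  1     5,875.00     5,816.8317     5,816.8317
  2     5,875.00     5,759.2393    11,518.4786
  3     5,875.00     5,702.2171    17,106.6514
  4     5,875.00     5,645.7595    22,583.0381
  5     5,875.00     5,589.8609    27,949.3046
  6     5,875.00     5,534.5158    33,207.0945
  7    55,875.00    52,115.6213   364,809.3491
  Σ                 86,164.0456   482,990.7480
P = 86,164.0456; D_Mac = 5.60548 yrs; D_mod = 5.60548/(1+0.01) = 5.54998 yrs.
ΔP/P ≈ -D_mod · Δy = -5.54998 × (+0.0065) = -0.036075 = -3.6075%.

-3.61%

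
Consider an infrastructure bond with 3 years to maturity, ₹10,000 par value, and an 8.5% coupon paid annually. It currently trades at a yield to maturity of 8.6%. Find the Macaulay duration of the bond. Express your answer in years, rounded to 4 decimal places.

Periodic yield y = 0.086. Discount each cash flow and weight by its year:
  t   CF        PV=CF/(1+0.086)^t    t·PV
  1       850.00       782.6888       782.6888
  2       850.00       720.7079     1,441.4158
  3    10,850.00     8,471.1089    25,413.3266
  Σ                  9,974.5055    27,637.4311
Price P = Σ PV = 9,974.5055.
Macaulay duration = Σ(t·PV) / P = 27,637.4311 / 9,974.5055 = 2.77081 years.

2.7708 years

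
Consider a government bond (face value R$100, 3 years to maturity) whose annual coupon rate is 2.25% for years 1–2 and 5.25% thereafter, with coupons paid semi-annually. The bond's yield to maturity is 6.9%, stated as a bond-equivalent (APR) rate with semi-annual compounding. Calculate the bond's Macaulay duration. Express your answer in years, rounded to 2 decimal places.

Periodic yield y = 0.0345. Discount each cash flow and weight by its period:
  t   CF        PV=CF/(1+0.0345)^t    t·PV
  1        1.125         1.0875         1.0875
  2        1.125         1.0512         2.1024
  3        1.125         1.0162         3.0485
  4        1.125         0.9823         3.9291
  5        2.625         2.2155        11.0776
  6      102.625        83.7279       502.3674
  Σ                     90.0805       523.6125
Price P = Σ PV = 90.0805.
Macaulay duration = Σ(t·PV) / P = 523.6125 / 90.0805 = 5.81271 half-year periods.
In years: 5.81271 / 2 = 2.90636 years.

2.91 years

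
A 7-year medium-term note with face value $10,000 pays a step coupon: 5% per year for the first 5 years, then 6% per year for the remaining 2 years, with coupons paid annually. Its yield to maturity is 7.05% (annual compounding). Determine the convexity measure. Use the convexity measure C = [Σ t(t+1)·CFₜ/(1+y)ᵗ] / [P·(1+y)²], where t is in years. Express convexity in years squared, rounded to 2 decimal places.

With y = 0.0705:
  t   CF        PV=CF/(1+0.0705)^t    t·PV        t(t+1)·PV
  1       500.00       467.0715       467.0715         934.1429
  2       500.00       436.3115       872.6230       2,617.8690
  3       500.00       407.5773     1,222.7319       4,890.9276
  4       500.00       380.7355     1,522.9418       7,614.7090
  5       500.00       355.6613     1,778.3066      10,669.8399
  6       600.00       398.6862     2,392.1173      16,744.8211
  7    10,600.00     6,579.5950    46,057.1652     368,457.3217
  Σ                  9,025.6383    54,312.9573     411,929.6312
P = 9,025.6383.
Convexity = Σ t(t+1)·PV / [P·(1+y)²] = 411,929.6312 / (9,025.6383 × 1.145970) = 39.82647.

39.83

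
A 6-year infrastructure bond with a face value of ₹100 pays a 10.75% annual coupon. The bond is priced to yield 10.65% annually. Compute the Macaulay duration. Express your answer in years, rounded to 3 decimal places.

4.722 years

Periodic yield y = 0.1065. Discount each cash flow and weight by its year:
  t   CF        PV=CF/(1+0.1065)^t    t·PV
  1        10.75         9.7153         9.7153
  2        10.75         8.7802        17.5604
  3        10.75         7.9351        23.8054
  4        10.75         7.1714        28.6855
  5        10.75         6.4811        32.4057
  6       110.75        60.3442       362.0649
  Σ                    100.4274       474.2373
Price P = Σ PV = 100.4274.
Macaulay duration = Σ(t·PV) / P = 474.2373 / 100.4274 = 4.72219 years.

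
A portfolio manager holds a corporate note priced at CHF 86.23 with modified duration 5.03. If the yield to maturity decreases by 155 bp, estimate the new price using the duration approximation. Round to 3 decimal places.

CHF 92.953

Duration approximation: ΔP/P ≈ -D_mod · Δy = -5.03 × (-0.0155) = +0.077965.
New price ≈ 86.23 × (1 + 0.077965) = 92.95292195.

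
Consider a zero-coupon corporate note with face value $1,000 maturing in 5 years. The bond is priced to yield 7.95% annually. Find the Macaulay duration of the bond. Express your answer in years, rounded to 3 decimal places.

5.000 years

A zero-coupon bond has a single cash flow at maturity, so its Macaulay duration equals its maturity: 5 years.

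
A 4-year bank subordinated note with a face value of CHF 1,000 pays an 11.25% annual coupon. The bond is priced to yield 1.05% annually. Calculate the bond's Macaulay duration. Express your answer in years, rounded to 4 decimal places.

3.5253 years

Periodic yield y = 0.0105. Discount each cash flow and weight by its year:
  t   CF        PV=CF/(1+0.0105)^t    t·PV
  1       112.50       111.3310       111.3310
  2       112.50       110.1742       220.3484
  3       112.50       109.0294       327.0882
  4     1,112.50     1,066.9762     4,267.9050
  Σ                  1,397.5108     4,926.6725
Price P = Σ PV = 1,397.5108.
Macaulay duration = Σ(t·PV) / P = 4,926.6725 / 1,397.5108 = 3.52532 years.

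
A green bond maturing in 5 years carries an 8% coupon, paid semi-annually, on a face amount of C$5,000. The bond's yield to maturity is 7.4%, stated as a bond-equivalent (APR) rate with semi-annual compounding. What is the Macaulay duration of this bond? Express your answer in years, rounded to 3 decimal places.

Periodic yield y = 0.037. Discount each cash flow and weight by its period:
  t   CF        PV=CF/(1+0.037)^t    t·PV
  1       200.00       192.8640       192.8640
  2       200.00       185.9827       371.9653
  3       200.00       179.3468       538.0405
  4       200.00       172.9478       691.7911
  5       200.00       166.7770       833.8851
  6       200.00       160.8264       964.9587
  7       200.00       155.0882     1,085.6173
  8       200.00       149.5547     1,196.4373
  9       200.00       144.2186     1,297.9671
  10    5,200.00     3,615.8947    36,158.9474
  Σ                  5,123.5009    43,332.4738
Price P = Σ PV = 5,123.5009.
Macaulay duration = Σ(t·PV) / P = 43,332.4738 / 5,123.5009 = 8.45759 half-year periods.
In years: 8.45759 / 2 = 4.22880 years.

4.229 years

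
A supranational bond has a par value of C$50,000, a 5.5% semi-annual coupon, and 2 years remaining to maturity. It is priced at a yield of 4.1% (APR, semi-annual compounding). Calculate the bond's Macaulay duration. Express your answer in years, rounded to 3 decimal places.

Periodic yield y = 0.0205. Discount each cash flow and weight by its period:
  t   CF        PV=CF/(1+0.0205)^t    t·PV
  1     1,375.00     1,347.3787     1,347.3787
  2     1,375.00     1,320.3123     2,640.6247
  3     1,375.00     1,293.7896     3,881.3689
  4    51,375.00    47,369.6089   189,478.4354
  Σ                 51,331.0896   197,347.8078
Price P = Σ PV = 51,331.0896.
Macaulay duration = Σ(t·PV) / P = 197,347.8078 / 51,331.0896 = 3.84461 half-year periods.
In years: 3.84461 / 2 = 1.92230 years.

1.922 years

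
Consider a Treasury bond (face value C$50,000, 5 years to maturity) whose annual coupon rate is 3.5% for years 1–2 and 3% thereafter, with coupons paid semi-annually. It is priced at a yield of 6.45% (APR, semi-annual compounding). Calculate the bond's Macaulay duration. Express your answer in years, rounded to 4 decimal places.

Periodic yield y = 0.03225. Discount each cash flow and weight by its period:
  t   CF        PV=CF/(1+0.03225)^t    t·PV
  1       875.00       847.6629       847.6629
  2       875.00       821.1798     1,642.3596
  3       875.00       795.5242     2,386.5725
  4       875.00       770.6701     3,082.6802
  5       750.00       639.9364     3,199.6819
  6       750.00       619.9432     3,719.6593
  7       750.00       600.5747     4,204.0228
  8       750.00       581.8113     4,654.4902
  9       750.00       563.6341     5,072.7067
  10   50,750.00    36,947.6764   369,476.7639
  Σ                 43,188.6129   398,286.6000
Price P = Σ PV = 43,188.6129.
Macaulay duration = Σ(t·PV) / P = 398,286.6000 / 43,188.6129 = 9.22203 half-year periods.
In years: 9.22203 / 2 = 4.61101 years.

4.6110 years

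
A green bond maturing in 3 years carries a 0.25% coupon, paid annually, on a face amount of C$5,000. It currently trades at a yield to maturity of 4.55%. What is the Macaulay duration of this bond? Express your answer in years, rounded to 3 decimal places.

Periodic yield y = 0.0455. Discount each cash flow and weight by its year:
  t   CF        PV=CF/(1+0.0455)^t    t·PV
  1        12.50        11.9560        11.9560
  2        12.50        11.4357        22.8714
  3     5,012.50     4,386.1378    13,158.4135
  Σ                  4,409.5295    13,193.2408
Price P = Σ PV = 4,409.5295.
Macaulay duration = Σ(t·PV) / P = 13,193.2408 / 4,409.5295 = 2.99198 years.

2.992 years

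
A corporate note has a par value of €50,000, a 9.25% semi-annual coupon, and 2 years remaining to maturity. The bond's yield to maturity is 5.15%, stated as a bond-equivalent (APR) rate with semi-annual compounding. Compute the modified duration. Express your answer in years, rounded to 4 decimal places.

Periodic yield y = 0.02575. First find Macaulay duration:
  t   CF        PV=CF/(1+0.02575)^t    t·PV
  1     2,312.50     2,254.4480     2,254.4480
  2     2,312.50     2,197.8532     4,395.7065
  3     2,312.50     2,142.6793     6,428.0378
  4    52,312.50    47,254.0866   189,016.3464
  Σ                 53,849.0671   202,094.5386
P = 53,849.0671; Macaulay duration = 202,094.5386 / 53,849.0671 = 3.75298 half-year periods = 1.87649 years.
Modified duration = D_Mac / (1 + y) = 1.87649 / 1.02575 = 1.82938 years.

1.8294 years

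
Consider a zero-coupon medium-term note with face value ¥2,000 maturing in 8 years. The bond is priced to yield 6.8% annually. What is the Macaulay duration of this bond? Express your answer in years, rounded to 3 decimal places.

8.000 years

A zero-coupon bond has a single cash flow at maturity, so its Macaulay duration equals its maturity: 8 years.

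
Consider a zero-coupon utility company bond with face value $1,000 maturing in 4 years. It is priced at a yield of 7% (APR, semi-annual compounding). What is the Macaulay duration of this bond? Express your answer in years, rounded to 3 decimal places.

4.000 years

A zero-coupon bond has a single cash flow at maturity, so its Macaulay duration equals its maturity: 4 years.
(Equivalently: 8 semi-annual periods ÷ 2 = 4 years.)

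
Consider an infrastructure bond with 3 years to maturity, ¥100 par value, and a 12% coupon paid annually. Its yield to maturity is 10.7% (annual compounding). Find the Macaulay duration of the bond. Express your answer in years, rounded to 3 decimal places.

2.695 years

Periodic yield y = 0.107. Discount each cash flow and weight by its year:
  t   CF        PV=CF/(1+0.107)^t    t·PV
  1        12.00        10.8401        10.8401
  2        12.00         9.7923        19.5847
  3       112.00        82.5610       247.6831
  Σ                    103.1935       278.1079
Price P = Σ PV = 103.1935.
Macaulay duration = Σ(t·PV) / P = 278.1079 / 103.1935 = 2.69501 years.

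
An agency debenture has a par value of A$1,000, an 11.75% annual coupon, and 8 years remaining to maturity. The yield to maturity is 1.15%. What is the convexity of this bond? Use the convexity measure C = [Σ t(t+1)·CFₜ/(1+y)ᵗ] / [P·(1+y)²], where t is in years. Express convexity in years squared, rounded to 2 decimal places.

With y = 0.0115:
  t   CF        PV=CF/(1+0.0115)^t    t·PV        t(t+1)·PV
  1       117.50       116.1641       116.1641         232.3282
  2       117.50       114.8434       229.6868         689.0605
  3       117.50       113.5377       340.6132       1,362.4528
  4       117.50       112.2469       448.9876       2,244.9378
  5       117.50       110.9707       554.8536       3,329.1218
  6       117.50       109.7091       658.2544       4,607.7811
  7       117.50       108.4618       759.2323       6,073.8587
  8     1,117.50     1,019.8127     8,158.5020      73,426.5176
  Σ                  1,805.7465    11,266.2941      91,966.0584
P = 1,805.7465.
Convexity = Σ t(t+1)·PV / [P·(1+y)²] = 91,966.0584 / (1,805.7465 × 1.023132) = 49.77818.

49.78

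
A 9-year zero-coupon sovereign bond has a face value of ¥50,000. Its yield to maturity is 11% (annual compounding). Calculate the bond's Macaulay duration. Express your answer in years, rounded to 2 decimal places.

9.00 years

A zero-coupon bond has a single cash flow at maturity, so its Macaulay duration equals its maturity: 9 years.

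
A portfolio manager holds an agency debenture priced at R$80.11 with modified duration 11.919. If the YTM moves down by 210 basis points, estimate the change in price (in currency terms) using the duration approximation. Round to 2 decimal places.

+R$20.05

Duration approximation: ΔP/P ≈ -D_mod · Δy = -11.919 × (-0.021) = +0.250299.
ΔP ≈ 80.11 × (+0.250299) = +20.05145289.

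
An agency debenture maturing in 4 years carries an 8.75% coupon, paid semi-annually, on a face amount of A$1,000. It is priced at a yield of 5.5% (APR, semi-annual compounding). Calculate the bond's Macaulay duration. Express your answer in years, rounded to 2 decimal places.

3.49 years

Periodic yield y = 0.0275. Discount each cash flow and weight by its period:
  t   CF        PV=CF/(1+0.0275)^t    t·PV
  1        43.75        42.5791        42.5791
  2        43.75        41.4395        82.8790
  3        43.75        40.3304       120.9912
  4        43.75        39.2510       157.0040
  5        43.75        38.2005       191.0024
  6        43.75        37.1781       223.0685
  7        43.75        36.1831       253.2814
  8     1,043.75       840.1210     6,720.9681
  Σ                  1,115.2826     7,791.7737
Price P = Σ PV = 1,115.2826.
Macaulay duration = Σ(t·PV) / P = 7,791.7737 / 1,115.2826 = 6.98637 half-year periods.
In years: 6.98637 / 2 = 3.49318 years.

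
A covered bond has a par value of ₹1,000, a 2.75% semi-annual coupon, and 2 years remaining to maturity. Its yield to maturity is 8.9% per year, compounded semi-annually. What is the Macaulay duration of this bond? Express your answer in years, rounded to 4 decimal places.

1.9569 years

Periodic yield y = 0.0445. Discount each cash flow and weight by its period:
  t   CF        PV=CF/(1+0.0445)^t    t·PV
  1        13.75        13.1642        13.1642
  2        13.75        12.6033        25.2067
  3        13.75        12.0664        36.1992
  4     1,013.75       851.7205     3,406.8819
  Σ                    889.5544     3,481.4520
Price P = Σ PV = 889.5544.
Macaulay duration = Σ(t·PV) / P = 3,481.4520 / 889.5544 = 3.91370 half-year periods.
In years: 3.91370 / 2 = 1.95685 years.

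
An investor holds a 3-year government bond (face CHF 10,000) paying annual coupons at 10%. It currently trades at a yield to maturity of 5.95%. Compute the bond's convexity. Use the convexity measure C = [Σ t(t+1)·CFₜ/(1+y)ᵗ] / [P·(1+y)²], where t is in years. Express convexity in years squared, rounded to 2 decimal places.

9.50

With y = 0.0595:
  t   CF        PV=CF/(1+0.0595)^t    t·PV        t(t+1)·PV
  1     1,000.00       943.8414       943.8414       1,887.6829
  2     1,000.00       890.8367     1,781.6733       5,345.0199
  3    11,000.00     9,248.8940    27,746.6820     110,986.7280
  Σ                 11,083.5721    30,472.1967     118,219.4308
P = 11,083.5721.
Convexity = Σ t(t+1)·PV / [P·(1+y)²] = 118,219.4308 / (11,083.5721 × 1.122540) = 9.50183.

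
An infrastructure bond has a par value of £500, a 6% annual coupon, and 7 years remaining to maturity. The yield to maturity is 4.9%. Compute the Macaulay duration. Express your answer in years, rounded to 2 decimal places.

5.95 years

Periodic yield y = 0.049. Discount each cash flow and weight by its year:
  t   CF        PV=CF/(1+0.049)^t    t·PV
  1        30.00        28.5987        28.5987
  2        30.00        27.2628        54.5256
  3        30.00        25.9893        77.9679
  4        30.00        24.7753        99.1013
  5        30.00        23.6180       118.0902
  6        30.00        22.5148       135.0889
  7       530.00       379.1818     2,654.2724
  Σ                    531.9407     3,167.6449
Price P = Σ PV = 531.9407.
Macaulay duration = Σ(t·PV) / P = 3,167.6449 / 531.9407 = 5.95488 years.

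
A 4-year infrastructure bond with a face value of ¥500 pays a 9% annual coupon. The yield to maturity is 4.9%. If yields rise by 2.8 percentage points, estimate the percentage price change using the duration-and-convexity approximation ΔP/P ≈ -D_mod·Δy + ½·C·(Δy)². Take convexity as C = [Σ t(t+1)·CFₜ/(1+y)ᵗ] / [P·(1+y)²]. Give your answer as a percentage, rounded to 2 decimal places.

With y = 0.049:
  t   CF        PV=CF/(1+0.049)^t    t·PV        t(t+1)·PV
  1        45.00        42.8980        42.8980          85.7960
  2        45.00        40.8942        81.7884         245.3651
  3        45.00        38.9840       116.9519         467.8076
  4       545.00       450.0850     1,800.3400       9,001.7002
  Σ                    572.8612     2,041.9783       9,800.6689
P = 572.8612; D_Mac = 3.56453 yrs; D_mod = 3.39802 yrs; C = 15.54731.
Duration effect: -3.39802 × (+0.028) = -0.095145
Convexity effect: 0.5 × 15.54731 × (0.028)² = +0.0060945
ΔP/P ≈ -0.095145 + 0.0060945 = -0.089050 = -8.9050%.

-8.91%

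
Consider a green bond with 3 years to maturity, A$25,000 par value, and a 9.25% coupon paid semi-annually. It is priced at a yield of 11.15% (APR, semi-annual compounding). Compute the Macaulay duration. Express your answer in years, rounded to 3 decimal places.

Periodic yield y = 0.05575. Discount each cash flow and weight by its period:
  t   CF        PV=CF/(1+0.05575)^t    t·PV
  1     1,156.25     1,095.1930     1,095.1930
  2     1,156.25     1,037.3602     2,074.7203
  3     1,156.25       982.5813     2,947.7438
  4     1,156.25       930.6950     3,722.7800
  5     1,156.25       881.5487     4,407.7434
  6    26,156.25    18,888.9988   113,333.9928
  Σ                 23,816.3769   127,582.1733
Price P = Σ PV = 23,816.3769.
Macaulay duration = Σ(t·PV) / P = 127,582.1733 / 23,816.3769 = 5.35691 half-year periods.
In years: 5.35691 / 2 = 2.67845 years.

2.678 years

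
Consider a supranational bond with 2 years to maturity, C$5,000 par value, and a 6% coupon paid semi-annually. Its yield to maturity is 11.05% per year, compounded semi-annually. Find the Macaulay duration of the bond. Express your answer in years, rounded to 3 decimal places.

1.910 years

Periodic yield y = 0.05525. Discount each cash flow and weight by its period:
  t   CF        PV=CF/(1+0.05525)^t    t·PV
  1       150.00       142.1464       142.1464
  2       150.00       134.7040       269.4080
  3       150.00       127.6513       382.9538
  4     5,150.00     4,153.2281    16,612.9125
  Σ                  4,557.7298    17,407.4208
Price P = Σ PV = 4,557.7298.
Macaulay duration = Σ(t·PV) / P = 17,407.4208 / 4,557.7298 = 3.81932 half-year periods.
In years: 3.81932 / 2 = 1.90966 years.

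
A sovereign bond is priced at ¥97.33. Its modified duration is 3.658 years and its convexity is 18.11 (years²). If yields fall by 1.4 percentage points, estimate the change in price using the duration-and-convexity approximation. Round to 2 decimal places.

Duration effect: -D_mod·Δy = -3.658 × (-0.014) = +0.051212
Convexity effect: ½·C·(Δy)² = 0.5 × 18.11 × (-0.014)² = +0.00177478
ΔP/P ≈ +0.051212 + 0.00177478 = +0.05298678
ΔP ≈ 97.33 × (+0.05298678) = +5.1572032974.

+¥5.16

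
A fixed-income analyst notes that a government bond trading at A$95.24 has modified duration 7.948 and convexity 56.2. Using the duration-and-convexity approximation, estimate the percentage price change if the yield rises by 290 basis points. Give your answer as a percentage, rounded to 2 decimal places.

Duration effect: -D_mod·Δy = -7.948 × (+0.029) = -0.230492
Convexity effect: ½·C·(Δy)² = 0.5 × 56.2 × (0.029)² = +0.0236321
ΔP/P ≈ -0.230492 + 0.0236321 = -0.2068599
= -20.68599%.

-20.69%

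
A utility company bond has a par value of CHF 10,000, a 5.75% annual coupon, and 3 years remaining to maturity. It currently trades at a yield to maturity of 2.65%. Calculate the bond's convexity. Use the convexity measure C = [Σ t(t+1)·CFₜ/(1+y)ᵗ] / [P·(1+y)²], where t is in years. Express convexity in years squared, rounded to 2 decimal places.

10.61

With y = 0.0265:
  t   CF        PV=CF/(1+0.0265)^t    t·PV        t(t+1)·PV
  1       575.00       560.1559       560.1559       1,120.3117
  2       575.00       545.6950     1,091.3899       3,274.1697
  3    10,575.00     9,776.9527    29,330.8582     117,323.4326
  Σ                 10,882.8035    30,982.4039     121,717.9141
P = 10,882.8035.
Convexity = Σ t(t+1)·PV / [P·(1+y)²] = 121,717.9141 / (10,882.8035 × 1.053702) = 10.61441.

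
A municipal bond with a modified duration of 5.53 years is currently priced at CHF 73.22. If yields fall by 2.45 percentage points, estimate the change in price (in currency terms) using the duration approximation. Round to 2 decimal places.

Duration approximation: ΔP/P ≈ -D_mod · Δy = -5.53 × (-0.0245) = +0.135485.
ΔP ≈ 73.22 × (+0.135485) = +9.9202117.

+CHF 9.92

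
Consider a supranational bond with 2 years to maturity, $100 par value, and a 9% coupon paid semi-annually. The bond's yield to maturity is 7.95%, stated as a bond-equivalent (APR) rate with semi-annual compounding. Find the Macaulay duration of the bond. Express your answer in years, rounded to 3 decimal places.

Periodic yield y = 0.03975. Discount each cash flow and weight by its period:
  t   CF        PV=CF/(1+0.03975)^t    t·PV
  1         4.50         4.3280         4.3280
  2         4.50         4.1625         8.3250
  3         4.50         4.0034        12.0101
  4       104.50        89.4130       357.6519
  Σ                    101.9068       382.3150
Price P = Σ PV = 101.9068.
Macaulay duration = Σ(t·PV) / P = 382.3150 / 101.9068 = 3.75161 half-year periods.
In years: 3.75161 / 2 = 1.87581 years.

1.876 years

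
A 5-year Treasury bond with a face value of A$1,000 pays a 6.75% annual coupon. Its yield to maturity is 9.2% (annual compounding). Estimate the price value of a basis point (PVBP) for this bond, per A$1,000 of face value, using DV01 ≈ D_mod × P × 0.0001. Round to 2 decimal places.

A$0.36

Periodic yield y = 0.092.
  t   CF        PV=CF/(1+0.092)^t    t·PV
  1        67.50        61.8132        61.8132
  2        67.50        56.6055       113.2110
  3        67.50        51.8365       155.5096
  4        67.50        47.4693       189.8774
  5     1,067.50       687.4715     3,437.3574
  Σ                    905.1960     3,957.7685
P = 905.1960; D_Mac = 4.37228 yrs; D_mod = 4.00392 yrs.
DV01 ≈ 4.00392 × 905.1960 × 0.0001 = 0.362433.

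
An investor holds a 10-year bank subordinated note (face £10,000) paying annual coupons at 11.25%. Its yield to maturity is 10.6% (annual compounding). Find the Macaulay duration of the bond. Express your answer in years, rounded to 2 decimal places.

Periodic yield y = 0.106. Discount each cash flow and weight by its year:
  t   CF        PV=CF/(1+0.106)^t    t·PV
  1     1,125.00     1,017.1790     1,017.1790
  2     1,125.00       919.6917     1,839.3834
  3     1,125.00       831.5477     2,494.6430
  4     1,125.00       751.8514     3,007.4056
  5     1,125.00       679.7933     3,398.9666
  6     1,125.00       614.6413     3,687.8480
  7     1,125.00       555.7336     3,890.1350
  8     1,125.00       502.4716     4,019.7727
  9     1,125.00       454.3143     4,088.8284
  10   11,125.00     4,062.0826    40,620.8260
  Σ                 10,389.3065    68,064.9876
Price P = Σ PV = 10,389.3065.
Macaulay duration = Σ(t·PV) / P = 68,064.9876 / 10,389.3065 = 6.55145 years.

6.55 years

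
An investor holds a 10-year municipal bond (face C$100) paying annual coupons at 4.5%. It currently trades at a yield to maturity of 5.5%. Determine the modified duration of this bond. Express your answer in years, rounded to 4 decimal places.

7.7611 years

Periodic yield y = 0.055. First find Macaulay duration:
  t   CF        PV=CF/(1+0.055)^t    t·PV
  1         4.50         4.2654         4.2654
  2         4.50         4.0430         8.0861
  3         4.50         3.8323        11.4968
  4         4.50         3.6325        14.5299
  5         4.50         3.4431        17.2155
  6         4.50         3.2636        19.5816
  7         4.50         3.0935        21.6543
  8         4.50         2.9322        23.4576
  9         4.50         2.7793        25.0140
  10      104.50        61.1775       611.7750
  Σ                     92.4624       757.0761
P = 92.4624; Macaulay duration = 757.0761 / 92.4624 = 8.18794 years.
Modified duration = D_Mac / (1 + y) = 8.18794 / 1.055 = 7.76108 years.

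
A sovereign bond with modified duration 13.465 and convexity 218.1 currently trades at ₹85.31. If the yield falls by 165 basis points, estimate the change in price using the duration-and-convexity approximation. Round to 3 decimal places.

+₹21.486

Duration effect: -D_mod·Δy = -13.465 × (-0.0165) = +0.2221725
Convexity effect: ½·C·(Δy)² = 0.5 × 218.1 × (-0.0165)² = +0.0296888625
ΔP/P ≈ +0.2221725 + 0.0296888625 = +0.2518613625
ΔP ≈ 85.31 × (+0.2518613625) = +21.486292834875.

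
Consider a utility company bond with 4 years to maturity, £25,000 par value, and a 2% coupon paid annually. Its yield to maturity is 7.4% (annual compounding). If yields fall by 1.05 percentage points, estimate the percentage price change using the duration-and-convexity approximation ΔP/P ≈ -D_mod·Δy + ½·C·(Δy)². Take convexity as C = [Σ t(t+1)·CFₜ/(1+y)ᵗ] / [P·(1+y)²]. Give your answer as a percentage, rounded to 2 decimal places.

With y = 0.074:
  t   CF        PV=CF/(1+0.074)^t    t·PV        t(t+1)·PV
  1       500.00       465.5493       465.5493         931.0987
  2       500.00       433.4724       866.9448       2,600.8343
  3       500.00       403.6056     1,210.8167       4,843.2669
  4    25,500.00    19,165.6280    76,662.5121     383,312.5606
  Σ                 20,468.2553    79,205.8230     391,687.7605
P = 20,468.2553; D_Mac = 3.86969 yrs; D_mod = 3.60306 yrs; C = 16.59016.
Duration effect: -3.60306 × (-0.0105) = +0.037832
Convexity effect: 0.5 × 16.59016 × (-0.0105)² = +0.0009145
ΔP/P ≈ +0.037832 + 0.0009145 = +0.038747 = +3.8747%.

+3.87%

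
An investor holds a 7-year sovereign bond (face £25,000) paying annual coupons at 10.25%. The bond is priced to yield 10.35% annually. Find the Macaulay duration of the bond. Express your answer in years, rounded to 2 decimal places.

5.32 years

Periodic yield y = 0.1035. Discount each cash flow and weight by its year:
  t   CF        PV=CF/(1+0.1035)^t    t·PV
  1     2,562.50     2,322.1568     2,322.1568
  2     2,562.50     2,104.3559     4,208.7119
  3     2,562.50     1,906.9832     5,720.9495
  4     2,562.50     1,728.1225     6,912.4900
  5     2,562.50     1,566.0376     7,830.1880
  6     2,562.50     1,419.1551     8,514.9303
  7    27,562.50    13,832.8684    96,830.0786
  Σ                 24,879.6794   132,339.5051
Price P = Σ PV = 24,879.6794.
Macaulay duration = Σ(t·PV) / P = 132,339.5051 / 24,879.6794 = 5.31918 years.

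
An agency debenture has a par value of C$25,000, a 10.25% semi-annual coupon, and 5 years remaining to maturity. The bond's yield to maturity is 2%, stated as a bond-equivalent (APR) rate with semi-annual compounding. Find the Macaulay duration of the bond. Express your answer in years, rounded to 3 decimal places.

4.200 years

Periodic yield y = 0.01. Discount each cash flow and weight by its period:
  t   CF        PV=CF/(1+0.01)^t    t·PV
  1     1,281.25     1,268.5644     1,268.5644
  2     1,281.25     1,256.0043     2,512.0086
  3     1,281.25     1,243.5686     3,730.7059
  4     1,281.25     1,231.2561     4,925.0243
  5     1,281.25     1,219.0654     6,095.3271
  6     1,281.25     1,206.9955     7,241.9727
  7     1,281.25     1,195.0450     8,365.3151
  8     1,281.25     1,183.2129     9,465.7030
  9     1,281.25     1,171.4979    10,543.4811
  10   26,281.25    23,792.0728   237,920.7278
  Σ                 34,767.2828   292,068.8299
Price P = Σ PV = 34,767.2828.
Macaulay duration = Σ(t·PV) / P = 292,068.8299 / 34,767.2828 = 8.40068 half-year periods.
In years: 8.40068 / 2 = 4.20034 years.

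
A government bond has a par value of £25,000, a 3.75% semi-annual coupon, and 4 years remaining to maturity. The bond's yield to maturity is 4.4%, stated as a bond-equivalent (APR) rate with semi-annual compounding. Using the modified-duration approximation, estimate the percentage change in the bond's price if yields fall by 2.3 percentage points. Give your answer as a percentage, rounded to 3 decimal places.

Periodic yield y = 0.022. Modified duration first:
  t   CF        PV=CF/(1+0.022)^t    t·PV
  1       468.75       458.6595       458.6595
  2       468.75       448.7862       897.5724
  3       468.75       439.1254     1,317.3763
  4       468.75       429.6726     1,718.6905
  5       468.75       420.4233     2,102.1166
  6       468.75       411.3731     2,468.2387
  7       468.75       402.5177     2,817.6241
  8    25,468.75    21,399.3442   171,194.7535
  Σ                 24,409.9021   182,975.0316
P = 24,409.9021; D_Mac = 7.49593 half-year periods = 3.74797 yrs; D_mod = 3.74797/(1+0.022) = 3.66729 yrs.
ΔP/P ≈ -D_mod · Δy = -3.66729 × (-0.023) = +0.084348 = +8.4348%.

+8.435%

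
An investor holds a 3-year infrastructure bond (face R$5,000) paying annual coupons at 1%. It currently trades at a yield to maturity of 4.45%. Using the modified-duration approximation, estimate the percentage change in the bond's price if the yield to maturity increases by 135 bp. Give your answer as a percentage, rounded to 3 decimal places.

-3.837%

Periodic yield y = 0.0445. Modified duration first:
  t   CF        PV=CF/(1+0.0445)^t    t·PV
  1        50.00        47.8698        47.8698
  2        50.00        45.8303        91.6607
  3     5,050.00     4,431.6560    13,294.9681
  Σ                  4,525.3562    13,434.4986
P = 4,525.3562; D_Mac = 2.96872 yrs; D_mod = 2.96872/(1+0.0445) = 2.84224 yrs.
ΔP/P ≈ -D_mod · Δy = -2.84224 × (+0.0135) = -0.038370 = -3.8370%.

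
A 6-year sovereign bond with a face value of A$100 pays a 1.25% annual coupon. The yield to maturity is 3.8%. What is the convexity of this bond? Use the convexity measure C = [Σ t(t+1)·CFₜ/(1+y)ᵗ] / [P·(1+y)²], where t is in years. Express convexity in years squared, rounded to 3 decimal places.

37.270

With y = 0.038:
  t   CF        PV=CF/(1+0.038)^t    t·PV        t(t+1)·PV
  1         1.25         1.2042         1.2042           2.4085
  2         1.25         1.1602         2.3203           6.9609
  3         1.25         1.1177         3.3530          13.4122
  4         1.25         1.0768         4.3071          21.5353
  5         1.25         1.0373         5.1867          31.1204
  6       101.25        80.9489       485.6934       3,399.8535
  Σ                     86.5451       502.0647       3,475.2907
P = 86.5451.
Convexity = Σ t(t+1)·PV / [P·(1+y)²] = 3,475.2907 / (86.5451 × 1.077444) = 37.26954.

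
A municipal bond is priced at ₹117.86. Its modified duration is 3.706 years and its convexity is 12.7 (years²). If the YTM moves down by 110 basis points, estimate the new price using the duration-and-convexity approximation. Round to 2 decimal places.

₹122.76

Duration effect: -D_mod·Δy = -3.706 × (-0.011) = +0.040766
Convexity effect: ½·C·(Δy)² = 0.5 × 12.7 × (-0.011)² = +0.00076835
ΔP/P ≈ +0.040766 + 0.00076835 = +0.04153435
New price ≈ 117.86 × (1 + 0.04153435) = 122.755238491.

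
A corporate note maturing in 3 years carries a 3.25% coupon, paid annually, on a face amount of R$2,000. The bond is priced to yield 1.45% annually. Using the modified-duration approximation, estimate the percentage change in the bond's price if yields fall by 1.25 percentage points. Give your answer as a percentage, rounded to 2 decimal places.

Periodic yield y = 0.0145. Modified duration first:
  t   CF        PV=CF/(1+0.0145)^t    t·PV
  1        65.00        64.0710        64.0710
  2        65.00        63.1552       126.3104
  3     2,065.00     1,977.7159     5,933.1477
  Σ                  2,104.9421     6,123.5291
P = 2,104.9421; D_Mac = 2.90912 yrs; D_mod = 2.90912/(1+0.0145) = 2.86754 yrs.
ΔP/P ≈ -D_mod · Δy = -2.86754 × (-0.0125) = +0.035844 = +3.5844%.

+3.58%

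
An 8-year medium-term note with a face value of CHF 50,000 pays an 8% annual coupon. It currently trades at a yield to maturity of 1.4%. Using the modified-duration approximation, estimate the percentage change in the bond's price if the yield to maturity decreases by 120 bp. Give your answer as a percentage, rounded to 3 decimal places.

Periodic yield y = 0.014. Modified duration first:
  t   CF        PV=CF/(1+0.014)^t    t·PV
  1     4,000.00     3,944.7732     3,944.7732
  2     4,000.00     3,890.3089     7,780.6177
  3     4,000.00     3,836.5965    11,509.7895
  4     4,000.00     3,783.6257    15,134.5030
  5     4,000.00     3,731.3863    18,656.9317
  6     4,000.00     3,679.8682    22,079.2091
  7     4,000.00     3,629.0613    25,403.4292
  8    54,000.00    48,315.9051   386,527.2410
  Σ                 74,811.5252   491,036.4943
P = 74,811.5252; D_Mac = 6.56365 yrs; D_mod = 6.56365/(1+0.014) = 6.47303 yrs.
ΔP/P ≈ -D_mod · Δy = -6.47303 × (-0.012) = +0.077676 = +7.7676%.

+7.768%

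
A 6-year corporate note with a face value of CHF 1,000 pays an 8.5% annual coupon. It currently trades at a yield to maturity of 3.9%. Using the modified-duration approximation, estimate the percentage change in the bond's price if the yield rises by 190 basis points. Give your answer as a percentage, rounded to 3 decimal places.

Periodic yield y = 0.039. Modified duration first:
  t   CF        PV=CF/(1+0.039)^t    t·PV
  1        85.00        81.8094        81.8094
  2        85.00        78.7386       157.4773
  3        85.00        75.7831       227.3493
  4        85.00        72.9385       291.7539
  5        85.00        70.2007       351.0033
  6     1,085.00       862.4550     5,174.7301
  Σ                  1,241.9253     6,284.1233
P = 1,241.9253; D_Mac = 5.05998 yrs; D_mod = 5.05998/(1+0.039) = 4.87005 yrs.
ΔP/P ≈ -D_mod · Δy = -4.87005 × (+0.019) = -0.092531 = -9.2531%.

-9.253%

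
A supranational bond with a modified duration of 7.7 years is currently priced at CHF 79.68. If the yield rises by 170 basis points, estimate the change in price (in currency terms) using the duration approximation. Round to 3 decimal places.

Duration approximation: ΔP/P ≈ -D_mod · Δy = -7.7 × (+0.017) = -0.130900.
ΔP ≈ 79.68 × (-0.130900) = -10.430112.

-CHF 10.430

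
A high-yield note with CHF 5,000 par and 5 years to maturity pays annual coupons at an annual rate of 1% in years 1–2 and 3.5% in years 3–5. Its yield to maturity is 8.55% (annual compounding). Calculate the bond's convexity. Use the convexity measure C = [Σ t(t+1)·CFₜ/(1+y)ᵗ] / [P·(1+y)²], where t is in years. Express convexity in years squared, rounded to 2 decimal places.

With y = 0.0855:
  t   CF        PV=CF/(1+0.0855)^t    t·PV        t(t+1)·PV
  1        50.00        46.0617        46.0617          92.1234
  2        50.00        42.4336        84.8673         254.6019
  3       175.00       136.8197       410.4590       1,641.8361
  4       175.00       126.0430       504.1720       2,520.8600
  5     5,175.00     3,433.6910    17,168.4552     103,010.7312
  Σ                  3,785.0491    18,214.0153     107,520.1527
P = 3,785.0491.
Convexity = Σ t(t+1)·PV / [P·(1+y)²] = 107,520.1527 / (3,785.0491 × 1.178310) = 24.10786.

24.11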